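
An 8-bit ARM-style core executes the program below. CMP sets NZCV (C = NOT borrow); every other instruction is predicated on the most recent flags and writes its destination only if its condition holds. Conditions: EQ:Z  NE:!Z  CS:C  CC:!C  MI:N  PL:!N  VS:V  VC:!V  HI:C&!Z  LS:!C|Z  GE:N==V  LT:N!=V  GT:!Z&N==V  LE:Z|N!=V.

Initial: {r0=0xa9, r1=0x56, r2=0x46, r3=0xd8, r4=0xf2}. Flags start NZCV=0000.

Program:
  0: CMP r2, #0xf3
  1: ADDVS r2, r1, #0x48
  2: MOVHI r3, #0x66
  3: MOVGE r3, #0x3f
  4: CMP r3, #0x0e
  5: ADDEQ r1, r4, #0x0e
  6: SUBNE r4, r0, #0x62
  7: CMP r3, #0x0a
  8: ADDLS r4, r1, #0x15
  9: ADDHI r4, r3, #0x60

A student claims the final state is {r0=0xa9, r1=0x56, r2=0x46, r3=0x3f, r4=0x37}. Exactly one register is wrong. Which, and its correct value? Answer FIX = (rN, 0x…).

FIX = (r4, 0x9f)

[0] flags=0000 → (cmp)
[1] flags=0000 VS?F → skip
[2] flags=0000 HI?F → skip
[3] flags=0000 GE?T → r3=0x3f
[4] flags=0010 → (cmp)
[5] flags=0010 EQ?F → skip
[6] flags=0010 NE?T → r4=0x47
[7] flags=0010 → (cmp)
[8] flags=0010 LS?F → skip
[9] flags=0010 HI?T → r4=0x9f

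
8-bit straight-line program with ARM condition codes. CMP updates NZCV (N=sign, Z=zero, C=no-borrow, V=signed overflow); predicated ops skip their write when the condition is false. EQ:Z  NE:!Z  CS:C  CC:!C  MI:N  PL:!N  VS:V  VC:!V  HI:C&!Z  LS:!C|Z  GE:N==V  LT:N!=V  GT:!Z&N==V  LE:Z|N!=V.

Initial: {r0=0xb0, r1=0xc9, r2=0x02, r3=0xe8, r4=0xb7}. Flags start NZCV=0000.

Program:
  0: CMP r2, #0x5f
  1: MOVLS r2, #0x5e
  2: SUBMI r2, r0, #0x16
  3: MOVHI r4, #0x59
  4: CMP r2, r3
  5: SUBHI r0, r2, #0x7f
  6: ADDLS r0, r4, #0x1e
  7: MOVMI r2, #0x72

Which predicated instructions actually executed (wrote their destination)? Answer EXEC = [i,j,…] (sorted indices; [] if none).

0: ✓ CMP  NZCV=1000
1: ✓ MOVLS  r2←0x5e
2: ✓ SUBMI  r2←0x9a
3: · MOVHI
4: ✓ CMP  NZCV=1000
5: · SUBHI
6: ✓ ADDLS  r0←0xd5
7: ✓ MOVMI  r2←0x72

EXEC = [1,2,6,7]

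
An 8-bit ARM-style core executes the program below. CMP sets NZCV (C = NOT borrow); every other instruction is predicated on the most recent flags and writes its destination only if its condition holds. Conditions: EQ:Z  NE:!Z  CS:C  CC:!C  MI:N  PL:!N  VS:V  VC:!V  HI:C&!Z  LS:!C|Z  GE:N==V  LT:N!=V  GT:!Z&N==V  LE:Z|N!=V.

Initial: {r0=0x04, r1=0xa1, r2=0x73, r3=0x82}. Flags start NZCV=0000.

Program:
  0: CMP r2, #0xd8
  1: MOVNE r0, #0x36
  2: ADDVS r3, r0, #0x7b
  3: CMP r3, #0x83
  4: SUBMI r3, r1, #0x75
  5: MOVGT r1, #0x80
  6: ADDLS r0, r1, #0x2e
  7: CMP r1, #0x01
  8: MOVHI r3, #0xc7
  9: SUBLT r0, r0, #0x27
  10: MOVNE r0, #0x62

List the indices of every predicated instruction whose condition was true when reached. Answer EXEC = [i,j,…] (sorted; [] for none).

0: ✓ CMP  NZCV=1001
1: ✓ MOVNE  r0←0x36
2: ✓ ADDVS  r3←0xb1
3: ✓ CMP  NZCV=0010
4: · SUBMI
5: ✓ MOVGT  r1←0x80
6: · ADDLS
7: ✓ CMP  NZCV=0011
8: ✓ MOVHI  r3←0xc7
9: ✓ SUBLT  r0←0x0f
10: ✓ MOVNE  r0←0x62

EXEC = [1,2,5,8,9,10]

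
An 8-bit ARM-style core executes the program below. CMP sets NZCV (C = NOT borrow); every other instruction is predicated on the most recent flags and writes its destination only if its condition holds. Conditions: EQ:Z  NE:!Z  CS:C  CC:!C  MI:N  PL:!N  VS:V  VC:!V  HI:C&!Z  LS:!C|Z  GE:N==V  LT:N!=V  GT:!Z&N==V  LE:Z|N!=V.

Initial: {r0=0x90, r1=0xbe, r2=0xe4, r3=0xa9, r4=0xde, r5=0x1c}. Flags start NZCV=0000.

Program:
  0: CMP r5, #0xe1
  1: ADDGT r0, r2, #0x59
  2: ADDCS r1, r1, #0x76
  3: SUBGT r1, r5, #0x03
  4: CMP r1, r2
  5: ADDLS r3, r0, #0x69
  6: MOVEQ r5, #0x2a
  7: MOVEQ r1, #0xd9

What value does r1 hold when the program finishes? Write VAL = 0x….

VAL = 0x19

0: ✓ CMP  NZCV=0000
1: ✓ ADDGT  r0←0x3d
2: · ADDCS
3: ✓ SUBGT  r1←0x19
4: ✓ CMP  NZCV=0000
5: ✓ ADDLS  r3←0xa6
6: · MOVEQ
7: · MOVEQ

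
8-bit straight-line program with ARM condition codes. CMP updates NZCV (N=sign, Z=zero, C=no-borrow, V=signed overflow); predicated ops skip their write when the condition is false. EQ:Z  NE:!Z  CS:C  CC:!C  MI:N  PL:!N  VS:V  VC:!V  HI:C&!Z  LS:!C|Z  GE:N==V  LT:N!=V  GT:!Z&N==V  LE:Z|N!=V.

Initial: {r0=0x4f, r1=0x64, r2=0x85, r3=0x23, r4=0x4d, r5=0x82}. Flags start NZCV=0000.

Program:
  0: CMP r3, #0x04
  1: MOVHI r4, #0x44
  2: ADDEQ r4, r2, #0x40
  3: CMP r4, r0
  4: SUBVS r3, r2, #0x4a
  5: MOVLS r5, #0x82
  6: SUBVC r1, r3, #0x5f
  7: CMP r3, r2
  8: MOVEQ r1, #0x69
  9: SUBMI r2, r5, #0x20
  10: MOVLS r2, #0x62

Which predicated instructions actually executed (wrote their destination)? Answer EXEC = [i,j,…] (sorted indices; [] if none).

EXEC = [1,5,6,9,10]

0: ✓ CMP  NZCV=0010
1: ✓ MOVHI  r4←0x44
2: · ADDEQ
3: ✓ CMP  NZCV=1000
4: · SUBVS
5: ✓ MOVLS  r5←0x82
6: ✓ SUBVC  r1←0xc4
7: ✓ CMP  NZCV=1001
8: · MOVEQ
9: ✓ SUBMI  r2←0x62
10: ✓ MOVLS  r2←0x62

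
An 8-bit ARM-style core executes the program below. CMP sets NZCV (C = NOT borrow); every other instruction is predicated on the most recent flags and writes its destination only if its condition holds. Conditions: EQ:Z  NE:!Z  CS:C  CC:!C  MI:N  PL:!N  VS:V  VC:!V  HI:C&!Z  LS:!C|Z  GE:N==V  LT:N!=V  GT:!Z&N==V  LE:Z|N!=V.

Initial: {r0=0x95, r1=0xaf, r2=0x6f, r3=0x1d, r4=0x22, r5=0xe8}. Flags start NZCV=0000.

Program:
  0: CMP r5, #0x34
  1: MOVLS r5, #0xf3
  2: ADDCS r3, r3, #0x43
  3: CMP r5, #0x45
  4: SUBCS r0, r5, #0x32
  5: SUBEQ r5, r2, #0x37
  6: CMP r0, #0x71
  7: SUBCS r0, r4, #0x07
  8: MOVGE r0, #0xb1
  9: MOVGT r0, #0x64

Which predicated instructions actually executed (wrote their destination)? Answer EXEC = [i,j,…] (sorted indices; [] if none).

[0] flags=1010 → (cmp)
[1] flags=1010 LS?F → skip
[2] flags=1010 CS?T → r3=0x60
[3] flags=1010 → (cmp)
[4] flags=1010 CS?T → r0=0xb6
[5] flags=1010 EQ?F → skip
[6] flags=0011 → (cmp)
[7] flags=0011 CS?T → r0=0x1b
[8] flags=0011 GE?F → skip
[9] flags=0011 GT?F → skip

EXEC = [2,4,7]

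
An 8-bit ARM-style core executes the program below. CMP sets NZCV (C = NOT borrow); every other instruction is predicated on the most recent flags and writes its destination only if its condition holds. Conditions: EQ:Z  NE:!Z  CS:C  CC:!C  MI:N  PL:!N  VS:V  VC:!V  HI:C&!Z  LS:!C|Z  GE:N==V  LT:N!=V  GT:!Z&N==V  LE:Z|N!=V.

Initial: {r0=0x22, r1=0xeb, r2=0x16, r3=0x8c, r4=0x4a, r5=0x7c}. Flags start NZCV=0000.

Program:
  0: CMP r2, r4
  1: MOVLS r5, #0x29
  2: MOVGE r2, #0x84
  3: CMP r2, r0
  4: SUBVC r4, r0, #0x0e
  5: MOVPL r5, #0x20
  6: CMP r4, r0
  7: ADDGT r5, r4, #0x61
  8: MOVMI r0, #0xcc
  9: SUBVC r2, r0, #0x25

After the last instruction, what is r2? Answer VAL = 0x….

VAL = 0xa7

[0] flags=1000 → (cmp)
[1] flags=1000 LS?T → r5=0x29
[2] flags=1000 GE?F → skip
[3] flags=1000 → (cmp)
[4] flags=1000 VC?T → r4=0x14
[5] flags=1000 PL?F → skip
[6] flags=1000 → (cmp)
[7] flags=1000 GT?F → skip
[8] flags=1000 MI?T → r0=0xcc
[9] flags=1000 VC?T → r2=0xa7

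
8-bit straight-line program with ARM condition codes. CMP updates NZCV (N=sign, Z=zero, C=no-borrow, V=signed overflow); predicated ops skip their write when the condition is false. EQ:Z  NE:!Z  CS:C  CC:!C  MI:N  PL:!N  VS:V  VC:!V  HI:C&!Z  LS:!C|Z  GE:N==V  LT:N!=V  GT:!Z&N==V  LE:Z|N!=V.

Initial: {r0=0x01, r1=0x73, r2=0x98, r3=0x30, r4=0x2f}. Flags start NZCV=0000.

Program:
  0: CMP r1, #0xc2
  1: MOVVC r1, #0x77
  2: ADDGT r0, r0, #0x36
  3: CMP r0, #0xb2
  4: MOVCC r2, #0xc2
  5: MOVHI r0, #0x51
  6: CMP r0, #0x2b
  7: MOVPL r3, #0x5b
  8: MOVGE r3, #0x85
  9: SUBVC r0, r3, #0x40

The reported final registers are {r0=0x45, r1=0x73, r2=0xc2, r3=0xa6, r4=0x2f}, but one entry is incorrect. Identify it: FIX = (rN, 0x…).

FIX = (r3, 0x85)

[0] flags=1001 → (cmp)
[1] flags=1001 VC?F → skip
[2] flags=1001 GT?T → r0=0x37
[3] flags=1001 → (cmp)
[4] flags=1001 CC?T → r2=0xc2
[5] flags=1001 HI?F → skip
[6] flags=0010 → (cmp)
[7] flags=0010 PL?T → r3=0x5b
[8] flags=0010 GE?T → r3=0x85
[9] flags=0010 VC?T → r0=0x45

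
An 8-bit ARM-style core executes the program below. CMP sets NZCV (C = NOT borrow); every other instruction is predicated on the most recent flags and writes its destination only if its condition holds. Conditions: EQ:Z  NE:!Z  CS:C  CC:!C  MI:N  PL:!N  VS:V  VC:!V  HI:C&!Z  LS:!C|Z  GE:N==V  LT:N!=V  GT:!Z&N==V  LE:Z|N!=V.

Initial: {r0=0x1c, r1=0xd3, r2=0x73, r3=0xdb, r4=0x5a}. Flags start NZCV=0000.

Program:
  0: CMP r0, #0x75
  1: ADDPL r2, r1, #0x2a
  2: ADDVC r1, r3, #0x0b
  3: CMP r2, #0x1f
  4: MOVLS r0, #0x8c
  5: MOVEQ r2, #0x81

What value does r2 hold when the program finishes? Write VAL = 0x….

0: ✓ CMP  NZCV=1000
1: · ADDPL
2: ✓ ADDVC  r1←0xe6
3: ✓ CMP  NZCV=0010
4: · MOVLS
5: · MOVEQ

VAL = 0x73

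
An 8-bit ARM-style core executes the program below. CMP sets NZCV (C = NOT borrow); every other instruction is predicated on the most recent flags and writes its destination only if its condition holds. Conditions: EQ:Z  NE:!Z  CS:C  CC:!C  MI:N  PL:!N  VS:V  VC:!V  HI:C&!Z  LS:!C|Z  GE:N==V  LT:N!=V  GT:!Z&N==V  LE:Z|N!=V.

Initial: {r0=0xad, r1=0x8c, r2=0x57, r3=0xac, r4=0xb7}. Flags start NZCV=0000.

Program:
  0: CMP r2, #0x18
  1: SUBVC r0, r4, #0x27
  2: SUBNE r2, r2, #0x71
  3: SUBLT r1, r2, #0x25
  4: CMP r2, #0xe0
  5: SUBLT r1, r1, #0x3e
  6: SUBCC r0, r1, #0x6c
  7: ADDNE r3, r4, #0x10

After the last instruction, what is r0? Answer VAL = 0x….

VAL = 0x90

0: ✓ CMP  NZCV=0010
1: ✓ SUBVC  r0←0x90
2: ✓ SUBNE  r2←0xe6
3: · SUBLT
4: ✓ CMP  NZCV=0010
5: · SUBLT
6: · SUBCC
7: ✓ ADDNE  r3←0xc7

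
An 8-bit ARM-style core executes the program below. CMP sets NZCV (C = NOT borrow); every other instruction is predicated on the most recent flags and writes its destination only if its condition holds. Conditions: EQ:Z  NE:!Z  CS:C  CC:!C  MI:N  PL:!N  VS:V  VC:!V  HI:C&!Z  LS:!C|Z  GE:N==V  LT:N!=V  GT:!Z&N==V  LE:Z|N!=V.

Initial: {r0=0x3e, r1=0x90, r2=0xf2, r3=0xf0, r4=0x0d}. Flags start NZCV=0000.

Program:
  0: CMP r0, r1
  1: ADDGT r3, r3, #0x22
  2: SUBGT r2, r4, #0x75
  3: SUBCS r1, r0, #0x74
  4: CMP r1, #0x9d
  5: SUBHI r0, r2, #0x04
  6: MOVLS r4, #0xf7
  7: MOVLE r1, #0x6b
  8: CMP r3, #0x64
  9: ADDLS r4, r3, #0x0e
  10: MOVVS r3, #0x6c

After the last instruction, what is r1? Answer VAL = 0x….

0: ✓ CMP  NZCV=1001
1: ✓ ADDGT  r3←0x12
2: ✓ SUBGT  r2←0x98
3: · SUBCS
4: ✓ CMP  NZCV=1000
5: · SUBHI
6: ✓ MOVLS  r4←0xf7
7: ✓ MOVLE  r1←0x6b
8: ✓ CMP  NZCV=1000
9: ✓ ADDLS  r4←0x20
10: · MOVVS

VAL = 0x6b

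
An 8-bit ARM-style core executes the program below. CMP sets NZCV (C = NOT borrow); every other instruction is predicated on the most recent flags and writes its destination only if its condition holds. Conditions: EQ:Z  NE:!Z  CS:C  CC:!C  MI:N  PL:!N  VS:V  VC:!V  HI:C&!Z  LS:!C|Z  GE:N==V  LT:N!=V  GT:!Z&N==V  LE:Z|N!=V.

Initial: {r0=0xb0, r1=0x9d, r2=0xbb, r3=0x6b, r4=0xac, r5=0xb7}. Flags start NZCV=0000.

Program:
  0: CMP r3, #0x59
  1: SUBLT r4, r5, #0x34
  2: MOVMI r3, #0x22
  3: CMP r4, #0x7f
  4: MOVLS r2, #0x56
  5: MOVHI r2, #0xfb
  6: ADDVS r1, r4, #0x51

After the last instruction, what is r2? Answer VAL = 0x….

VAL = 0xfb

[0] flags=0010 → (cmp)
[1] flags=0010 LT?F → skip
[2] flags=0010 MI?F → skip
[3] flags=0011 → (cmp)
[4] flags=0011 LS?F → skip
[5] flags=0011 HI?T → r2=0xfb
[6] flags=0011 VS?T → r1=0xfd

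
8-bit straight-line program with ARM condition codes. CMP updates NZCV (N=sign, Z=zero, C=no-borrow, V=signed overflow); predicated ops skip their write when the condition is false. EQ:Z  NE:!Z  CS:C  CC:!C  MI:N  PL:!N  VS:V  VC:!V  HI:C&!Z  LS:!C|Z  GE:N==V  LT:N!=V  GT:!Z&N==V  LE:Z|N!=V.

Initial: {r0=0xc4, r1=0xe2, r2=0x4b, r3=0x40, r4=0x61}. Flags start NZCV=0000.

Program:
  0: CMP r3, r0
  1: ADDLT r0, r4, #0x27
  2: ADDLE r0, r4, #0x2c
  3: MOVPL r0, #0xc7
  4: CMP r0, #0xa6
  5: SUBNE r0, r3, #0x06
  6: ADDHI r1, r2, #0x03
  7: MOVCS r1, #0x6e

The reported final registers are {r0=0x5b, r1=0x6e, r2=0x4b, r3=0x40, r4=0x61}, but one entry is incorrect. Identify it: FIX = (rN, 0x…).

FIX = (r0, 0x3a)

0: ✓ CMP  NZCV=0000
1: · ADDLT
2: · ADDLE
3: ✓ MOVPL  r0←0xc7
4: ✓ CMP  NZCV=0010
5: ✓ SUBNE  r0←0x3a
6: ✓ ADDHI  r1←0x4e
7: ✓ MOVCS  r1←0x6e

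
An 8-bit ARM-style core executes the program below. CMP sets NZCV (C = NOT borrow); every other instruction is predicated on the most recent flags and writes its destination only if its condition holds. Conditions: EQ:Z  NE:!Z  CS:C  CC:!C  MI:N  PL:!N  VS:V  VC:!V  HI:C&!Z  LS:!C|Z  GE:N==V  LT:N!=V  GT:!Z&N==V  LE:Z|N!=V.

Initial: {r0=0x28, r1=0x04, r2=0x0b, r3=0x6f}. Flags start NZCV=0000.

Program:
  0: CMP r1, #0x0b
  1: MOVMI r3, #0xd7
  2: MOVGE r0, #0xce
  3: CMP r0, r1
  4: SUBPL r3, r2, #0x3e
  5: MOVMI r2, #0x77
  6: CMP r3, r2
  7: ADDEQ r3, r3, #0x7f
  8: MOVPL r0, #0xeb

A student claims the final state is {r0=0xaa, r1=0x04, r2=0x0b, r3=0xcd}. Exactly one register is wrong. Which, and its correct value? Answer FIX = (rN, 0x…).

0: ✓ CMP  NZCV=1000
1: ✓ MOVMI  r3←0xd7
2: · MOVGE
3: ✓ CMP  NZCV=0010
4: ✓ SUBPL  r3←0xcd
5: · MOVMI
6: ✓ CMP  NZCV=1010
7: · ADDEQ
8: · MOVPL

FIX = (r0, 0x28)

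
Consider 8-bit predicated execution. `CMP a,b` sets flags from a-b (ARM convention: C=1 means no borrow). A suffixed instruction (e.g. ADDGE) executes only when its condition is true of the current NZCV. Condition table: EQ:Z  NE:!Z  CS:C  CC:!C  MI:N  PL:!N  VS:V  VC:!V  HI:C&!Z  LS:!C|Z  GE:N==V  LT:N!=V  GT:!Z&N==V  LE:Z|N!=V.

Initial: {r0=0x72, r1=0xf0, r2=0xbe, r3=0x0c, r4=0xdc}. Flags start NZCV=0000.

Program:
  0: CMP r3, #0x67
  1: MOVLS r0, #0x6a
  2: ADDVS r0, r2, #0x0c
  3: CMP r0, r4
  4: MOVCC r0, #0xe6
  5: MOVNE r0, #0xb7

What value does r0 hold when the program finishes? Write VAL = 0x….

VAL = 0xb7

[0] flags=1000 → (cmp)
[1] flags=1000 LS?T → r0=0x6a
[2] flags=1000 VS?F → skip
[3] flags=1001 → (cmp)
[4] flags=1001 CC?T → r0=0xe6
[5] flags=1001 NE?T → r0=0xb7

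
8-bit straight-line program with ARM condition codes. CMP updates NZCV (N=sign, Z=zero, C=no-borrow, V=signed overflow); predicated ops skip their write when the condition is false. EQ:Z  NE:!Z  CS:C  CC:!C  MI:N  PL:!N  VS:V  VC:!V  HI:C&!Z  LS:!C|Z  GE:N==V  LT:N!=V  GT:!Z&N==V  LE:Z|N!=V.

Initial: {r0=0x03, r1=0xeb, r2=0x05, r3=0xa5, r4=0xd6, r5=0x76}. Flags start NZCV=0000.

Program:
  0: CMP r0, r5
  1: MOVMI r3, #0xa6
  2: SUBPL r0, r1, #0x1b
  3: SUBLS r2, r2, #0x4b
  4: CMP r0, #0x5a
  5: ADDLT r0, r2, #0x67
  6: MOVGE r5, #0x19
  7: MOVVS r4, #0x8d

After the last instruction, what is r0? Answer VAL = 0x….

[0] flags=1000 → (cmp)
[1] flags=1000 MI?T → r3=0xa6
[2] flags=1000 PL?F → skip
[3] flags=1000 LS?T → r2=0xba
[4] flags=1000 → (cmp)
[5] flags=1000 LT?T → r0=0x21
[6] flags=1000 GE?F → skip
[7] flags=1000 VS?F → skip

VAL = 0x21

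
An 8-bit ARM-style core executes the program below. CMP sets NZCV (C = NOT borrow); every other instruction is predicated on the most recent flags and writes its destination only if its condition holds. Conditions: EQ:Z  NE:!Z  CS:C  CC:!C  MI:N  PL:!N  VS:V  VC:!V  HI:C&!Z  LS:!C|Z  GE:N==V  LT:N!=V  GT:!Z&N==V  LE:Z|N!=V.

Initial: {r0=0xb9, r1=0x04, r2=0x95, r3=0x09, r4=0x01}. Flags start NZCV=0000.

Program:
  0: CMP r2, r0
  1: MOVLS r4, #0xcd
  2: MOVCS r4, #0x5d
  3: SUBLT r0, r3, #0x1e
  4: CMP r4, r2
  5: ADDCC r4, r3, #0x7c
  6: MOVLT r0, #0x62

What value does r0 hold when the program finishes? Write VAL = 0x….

VAL = 0xeb

0: ✓ CMP  NZCV=1000
1: ✓ MOVLS  r4←0xcd
2: · MOVCS
3: ✓ SUBLT  r0←0xeb
4: ✓ CMP  NZCV=0010
5: · ADDCC
6: · MOVLT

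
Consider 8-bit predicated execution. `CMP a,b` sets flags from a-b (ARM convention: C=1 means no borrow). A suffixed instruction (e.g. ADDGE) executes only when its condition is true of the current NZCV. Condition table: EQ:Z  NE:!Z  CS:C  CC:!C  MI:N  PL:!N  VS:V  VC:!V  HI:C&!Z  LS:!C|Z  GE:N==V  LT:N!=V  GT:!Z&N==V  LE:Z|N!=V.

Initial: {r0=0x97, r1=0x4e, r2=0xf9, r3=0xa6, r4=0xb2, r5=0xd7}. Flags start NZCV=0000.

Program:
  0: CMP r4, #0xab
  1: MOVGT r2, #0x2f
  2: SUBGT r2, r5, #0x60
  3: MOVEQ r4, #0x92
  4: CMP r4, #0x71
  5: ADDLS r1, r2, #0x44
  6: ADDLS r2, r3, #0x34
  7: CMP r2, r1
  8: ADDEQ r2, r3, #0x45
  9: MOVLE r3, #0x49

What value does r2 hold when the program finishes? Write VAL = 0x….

0: ✓ CMP  NZCV=0010
1: ✓ MOVGT  r2←0x2f
2: ✓ SUBGT  r2←0x77
3: · MOVEQ
4: ✓ CMP  NZCV=0011
5: · ADDLS
6: · ADDLS
7: ✓ CMP  NZCV=0010
8: · ADDEQ
9: · MOVLE

VAL = 0x77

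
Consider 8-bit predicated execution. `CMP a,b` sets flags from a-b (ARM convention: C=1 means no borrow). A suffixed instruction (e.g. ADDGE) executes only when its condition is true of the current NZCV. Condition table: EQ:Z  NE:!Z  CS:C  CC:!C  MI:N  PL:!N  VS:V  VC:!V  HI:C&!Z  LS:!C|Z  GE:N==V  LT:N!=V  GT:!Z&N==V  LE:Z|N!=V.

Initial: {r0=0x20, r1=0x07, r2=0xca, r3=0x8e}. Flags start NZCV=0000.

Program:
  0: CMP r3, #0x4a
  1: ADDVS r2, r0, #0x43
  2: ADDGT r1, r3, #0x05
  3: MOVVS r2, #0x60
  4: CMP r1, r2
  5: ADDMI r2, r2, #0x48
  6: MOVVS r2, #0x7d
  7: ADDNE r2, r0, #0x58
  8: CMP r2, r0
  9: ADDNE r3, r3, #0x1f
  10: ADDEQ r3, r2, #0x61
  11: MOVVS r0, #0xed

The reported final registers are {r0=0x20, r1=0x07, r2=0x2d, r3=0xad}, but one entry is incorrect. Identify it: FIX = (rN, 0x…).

0: ✓ CMP  NZCV=0011
1: ✓ ADDVS  r2←0x63
2: · ADDGT
3: ✓ MOVVS  r2←0x60
4: ✓ CMP  NZCV=1000
5: ✓ ADDMI  r2←0xa8
6: · MOVVS
7: ✓ ADDNE  r2←0x78
8: ✓ CMP  NZCV=0010
9: ✓ ADDNE  r3←0xad
10: · ADDEQ
11: · MOVVS

FIX = (r2, 0x78)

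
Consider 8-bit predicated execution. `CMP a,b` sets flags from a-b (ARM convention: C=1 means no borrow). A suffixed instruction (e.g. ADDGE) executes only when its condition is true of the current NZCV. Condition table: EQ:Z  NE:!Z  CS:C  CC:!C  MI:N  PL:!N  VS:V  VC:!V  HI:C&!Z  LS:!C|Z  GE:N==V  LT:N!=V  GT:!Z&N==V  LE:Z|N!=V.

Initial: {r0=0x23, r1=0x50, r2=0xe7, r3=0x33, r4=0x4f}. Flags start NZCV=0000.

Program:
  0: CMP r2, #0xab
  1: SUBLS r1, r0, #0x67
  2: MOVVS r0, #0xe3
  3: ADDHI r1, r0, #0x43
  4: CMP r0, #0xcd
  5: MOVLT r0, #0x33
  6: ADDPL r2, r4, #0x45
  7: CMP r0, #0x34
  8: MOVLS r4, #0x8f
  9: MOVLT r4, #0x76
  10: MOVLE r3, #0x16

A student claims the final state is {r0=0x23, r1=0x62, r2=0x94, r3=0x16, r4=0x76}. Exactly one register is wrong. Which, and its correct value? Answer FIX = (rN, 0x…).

[0] flags=0010 → (cmp)
[1] flags=0010 LS?F → skip
[2] flags=0010 VS?F → skip
[3] flags=0010 HI?T → r1=0x66
[4] flags=0000 → (cmp)
[5] flags=0000 LT?F → skip
[6] flags=0000 PL?T → r2=0x94
[7] flags=1000 → (cmp)
[8] flags=1000 LS?T → r4=0x8f
[9] flags=1000 LT?T → r4=0x76
[10] flags=1000 LE?T → r3=0x16

FIX = (r1, 0x66)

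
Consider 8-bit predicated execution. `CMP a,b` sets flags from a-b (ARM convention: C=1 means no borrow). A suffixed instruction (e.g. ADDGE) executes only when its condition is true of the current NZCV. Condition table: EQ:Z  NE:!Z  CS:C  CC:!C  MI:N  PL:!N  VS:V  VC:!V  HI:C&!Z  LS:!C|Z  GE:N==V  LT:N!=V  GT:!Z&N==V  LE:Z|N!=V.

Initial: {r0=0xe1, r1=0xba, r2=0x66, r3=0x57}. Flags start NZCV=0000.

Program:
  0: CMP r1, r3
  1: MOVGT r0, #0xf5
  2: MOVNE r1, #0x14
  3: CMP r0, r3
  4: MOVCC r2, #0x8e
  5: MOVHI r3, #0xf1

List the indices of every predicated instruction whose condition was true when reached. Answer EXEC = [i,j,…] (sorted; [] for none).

EXEC = [2,5]

[0] flags=0011 → (cmp)
[1] flags=0011 GT?F → skip
[2] flags=0011 NE?T → r1=0x14
[3] flags=1010 → (cmp)
[4] flags=1010 CC?F → skip
[5] flags=1010 HI?T → r3=0xf1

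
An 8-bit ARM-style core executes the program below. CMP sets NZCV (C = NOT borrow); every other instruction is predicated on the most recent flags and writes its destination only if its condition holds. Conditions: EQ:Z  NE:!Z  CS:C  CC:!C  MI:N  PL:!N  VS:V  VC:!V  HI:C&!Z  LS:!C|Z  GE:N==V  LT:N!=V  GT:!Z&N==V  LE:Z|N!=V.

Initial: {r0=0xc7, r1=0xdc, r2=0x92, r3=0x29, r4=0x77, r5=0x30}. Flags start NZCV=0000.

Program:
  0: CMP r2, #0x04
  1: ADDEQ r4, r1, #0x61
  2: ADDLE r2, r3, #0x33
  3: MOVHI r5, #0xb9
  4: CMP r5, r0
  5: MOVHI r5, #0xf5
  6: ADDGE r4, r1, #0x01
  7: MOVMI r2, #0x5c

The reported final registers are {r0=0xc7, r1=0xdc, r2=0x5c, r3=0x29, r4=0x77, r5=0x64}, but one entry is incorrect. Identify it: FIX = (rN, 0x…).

FIX = (r5, 0xb9)

[0] flags=1010 → (cmp)
[1] flags=1010 EQ?F → skip
[2] flags=1010 LE?T → r2=0x5c
[3] flags=1010 HI?T → r5=0xb9
[4] flags=1000 → (cmp)
[5] flags=1000 HI?F → skip
[6] flags=1000 GE?F → skip
[7] flags=1000 MI?T → r2=0x5c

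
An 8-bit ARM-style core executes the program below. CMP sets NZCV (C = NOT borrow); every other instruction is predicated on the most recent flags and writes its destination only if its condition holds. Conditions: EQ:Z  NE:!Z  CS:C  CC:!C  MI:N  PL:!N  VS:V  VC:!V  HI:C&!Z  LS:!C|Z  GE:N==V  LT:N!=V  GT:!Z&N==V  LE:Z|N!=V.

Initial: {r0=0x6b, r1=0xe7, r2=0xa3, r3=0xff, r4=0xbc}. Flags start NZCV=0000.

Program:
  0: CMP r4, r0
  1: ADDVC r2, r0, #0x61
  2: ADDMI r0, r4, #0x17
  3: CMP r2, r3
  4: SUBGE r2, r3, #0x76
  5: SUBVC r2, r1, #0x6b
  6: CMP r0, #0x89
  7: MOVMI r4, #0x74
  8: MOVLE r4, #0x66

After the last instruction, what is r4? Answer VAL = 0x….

VAL = 0x74

[0] flags=0011 → (cmp)
[1] flags=0011 VC?F → skip
[2] flags=0011 MI?F → skip
[3] flags=1000 → (cmp)
[4] flags=1000 GE?F → skip
[5] flags=1000 VC?T → r2=0x7c
[6] flags=1001 → (cmp)
[7] flags=1001 MI?T → r4=0x74
[8] flags=1001 LE?F → skip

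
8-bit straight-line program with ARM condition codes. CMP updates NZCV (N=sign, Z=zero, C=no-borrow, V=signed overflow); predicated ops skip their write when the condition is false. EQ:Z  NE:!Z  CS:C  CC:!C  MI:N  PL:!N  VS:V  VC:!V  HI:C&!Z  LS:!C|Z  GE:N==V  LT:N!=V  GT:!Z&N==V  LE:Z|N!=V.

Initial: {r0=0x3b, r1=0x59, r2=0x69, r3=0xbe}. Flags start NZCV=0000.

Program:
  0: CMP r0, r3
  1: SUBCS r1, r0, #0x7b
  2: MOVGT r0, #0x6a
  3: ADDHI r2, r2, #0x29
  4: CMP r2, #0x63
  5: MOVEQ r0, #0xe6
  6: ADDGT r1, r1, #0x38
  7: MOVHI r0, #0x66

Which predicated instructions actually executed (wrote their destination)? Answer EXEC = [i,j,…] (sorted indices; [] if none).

EXEC = [2,6,7]

[0] flags=0000 → (cmp)
[1] flags=0000 CS?F → skip
[2] flags=0000 GT?T → r0=0x6a
[3] flags=0000 HI?F → skip
[4] flags=0010 → (cmp)
[5] flags=0010 EQ?F → skip
[6] flags=0010 GT?T → r1=0x91
[7] flags=0010 HI?T → r0=0x66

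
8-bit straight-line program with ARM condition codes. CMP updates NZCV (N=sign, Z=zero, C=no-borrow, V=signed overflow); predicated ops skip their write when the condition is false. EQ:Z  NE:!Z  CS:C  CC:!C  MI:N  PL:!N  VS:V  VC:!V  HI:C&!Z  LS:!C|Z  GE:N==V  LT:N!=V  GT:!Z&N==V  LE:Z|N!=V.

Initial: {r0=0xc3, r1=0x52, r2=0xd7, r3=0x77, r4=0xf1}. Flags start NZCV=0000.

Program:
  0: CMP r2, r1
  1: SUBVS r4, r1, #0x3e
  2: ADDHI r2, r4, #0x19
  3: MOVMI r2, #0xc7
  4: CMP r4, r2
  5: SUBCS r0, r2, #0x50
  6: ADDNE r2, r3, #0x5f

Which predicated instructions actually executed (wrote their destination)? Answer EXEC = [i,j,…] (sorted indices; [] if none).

EXEC = [2,3,5,6]

0: ✓ CMP  NZCV=1010
1: · SUBVS
2: ✓ ADDHI  r2←0x0a
3: ✓ MOVMI  r2←0xc7
4: ✓ CMP  NZCV=0010
5: ✓ SUBCS  r0←0x77
6: ✓ ADDNE  r2←0xd6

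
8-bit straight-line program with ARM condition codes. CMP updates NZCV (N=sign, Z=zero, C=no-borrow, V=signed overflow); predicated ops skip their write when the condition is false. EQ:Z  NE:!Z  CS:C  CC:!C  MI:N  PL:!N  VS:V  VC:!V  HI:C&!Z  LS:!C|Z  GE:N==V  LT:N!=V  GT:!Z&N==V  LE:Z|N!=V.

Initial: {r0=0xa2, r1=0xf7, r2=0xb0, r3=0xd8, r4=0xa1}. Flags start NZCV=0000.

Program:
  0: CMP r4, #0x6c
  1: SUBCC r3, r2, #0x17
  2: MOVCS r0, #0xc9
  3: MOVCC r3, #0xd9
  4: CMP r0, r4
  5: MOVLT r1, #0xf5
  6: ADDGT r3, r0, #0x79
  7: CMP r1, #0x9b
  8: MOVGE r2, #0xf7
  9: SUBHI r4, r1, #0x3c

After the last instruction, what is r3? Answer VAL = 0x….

[0] flags=0011 → (cmp)
[1] flags=0011 CC?F → skip
[2] flags=0011 CS?T → r0=0xc9
[3] flags=0011 CC?F → skip
[4] flags=0010 → (cmp)
[5] flags=0010 LT?F → skip
[6] flags=0010 GT?T → r3=0x42
[7] flags=0010 → (cmp)
[8] flags=0010 GE?T → r2=0xf7
[9] flags=0010 HI?T → r4=0xbb

VAL = 0x42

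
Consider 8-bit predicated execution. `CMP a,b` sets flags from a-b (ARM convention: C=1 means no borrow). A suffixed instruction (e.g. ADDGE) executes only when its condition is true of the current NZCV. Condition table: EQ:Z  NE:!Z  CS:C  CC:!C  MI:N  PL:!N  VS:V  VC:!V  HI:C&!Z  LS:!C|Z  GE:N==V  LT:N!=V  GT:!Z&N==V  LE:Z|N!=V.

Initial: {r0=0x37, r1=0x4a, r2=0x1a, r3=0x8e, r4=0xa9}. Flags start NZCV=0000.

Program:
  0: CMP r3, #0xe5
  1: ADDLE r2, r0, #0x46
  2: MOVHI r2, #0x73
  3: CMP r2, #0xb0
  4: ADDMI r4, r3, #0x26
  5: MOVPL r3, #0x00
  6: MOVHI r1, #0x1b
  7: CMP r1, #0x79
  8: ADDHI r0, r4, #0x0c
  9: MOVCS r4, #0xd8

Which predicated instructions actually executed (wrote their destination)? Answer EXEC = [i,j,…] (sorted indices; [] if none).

[0] flags=1000 → (cmp)
[1] flags=1000 LE?T → r2=0x7d
[2] flags=1000 HI?F → skip
[3] flags=1001 → (cmp)
[4] flags=1001 MI?T → r4=0xb4
[5] flags=1001 PL?F → skip
[6] flags=1001 HI?F → skip
[7] flags=1000 → (cmp)
[8] flags=1000 HI?F → skip
[9] flags=1000 CS?F → skip

EXEC = [1,4]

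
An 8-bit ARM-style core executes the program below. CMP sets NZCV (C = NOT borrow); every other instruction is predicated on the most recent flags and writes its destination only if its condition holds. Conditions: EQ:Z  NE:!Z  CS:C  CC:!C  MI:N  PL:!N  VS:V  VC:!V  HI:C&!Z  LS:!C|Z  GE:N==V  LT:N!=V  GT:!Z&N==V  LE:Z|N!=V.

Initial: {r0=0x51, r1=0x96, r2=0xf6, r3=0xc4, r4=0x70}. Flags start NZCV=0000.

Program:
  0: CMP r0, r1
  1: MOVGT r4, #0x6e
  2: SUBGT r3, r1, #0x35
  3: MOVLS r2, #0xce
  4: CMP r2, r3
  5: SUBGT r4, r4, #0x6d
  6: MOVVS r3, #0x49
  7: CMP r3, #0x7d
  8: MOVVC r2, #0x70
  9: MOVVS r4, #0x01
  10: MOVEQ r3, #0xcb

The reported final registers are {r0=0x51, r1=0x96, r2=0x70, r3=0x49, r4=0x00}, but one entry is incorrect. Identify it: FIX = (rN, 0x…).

[0] flags=1001 → (cmp)
[1] flags=1001 GT?T → r4=0x6e
[2] flags=1001 GT?T → r3=0x61
[3] flags=1001 LS?T → r2=0xce
[4] flags=0011 → (cmp)
[5] flags=0011 GT?F → skip
[6] flags=0011 VS?T → r3=0x49
[7] flags=1000 → (cmp)
[8] flags=1000 VC?T → r2=0x70
[9] flags=1000 VS?F → skip
[10] flags=1000 EQ?F → skip

FIX = (r4, 0x6e)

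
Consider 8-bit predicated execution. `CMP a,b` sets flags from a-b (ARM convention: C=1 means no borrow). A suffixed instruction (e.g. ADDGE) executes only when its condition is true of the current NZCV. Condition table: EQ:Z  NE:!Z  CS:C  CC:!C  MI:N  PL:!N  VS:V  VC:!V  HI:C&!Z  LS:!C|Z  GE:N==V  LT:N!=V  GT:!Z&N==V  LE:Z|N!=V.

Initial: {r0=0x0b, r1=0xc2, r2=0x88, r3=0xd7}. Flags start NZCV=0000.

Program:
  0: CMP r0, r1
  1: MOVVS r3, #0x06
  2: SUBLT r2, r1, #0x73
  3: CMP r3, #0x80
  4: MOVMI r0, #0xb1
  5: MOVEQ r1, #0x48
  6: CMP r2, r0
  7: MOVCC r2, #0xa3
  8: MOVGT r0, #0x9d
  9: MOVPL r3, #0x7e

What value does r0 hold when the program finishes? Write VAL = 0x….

0: ✓ CMP  NZCV=0000
1: · MOVVS
2: · SUBLT
3: ✓ CMP  NZCV=0010
4: · MOVMI
5: · MOVEQ
6: ✓ CMP  NZCV=0011
7: · MOVCC
8: · MOVGT
9: ✓ MOVPL  r3←0x7e

VAL = 0x0b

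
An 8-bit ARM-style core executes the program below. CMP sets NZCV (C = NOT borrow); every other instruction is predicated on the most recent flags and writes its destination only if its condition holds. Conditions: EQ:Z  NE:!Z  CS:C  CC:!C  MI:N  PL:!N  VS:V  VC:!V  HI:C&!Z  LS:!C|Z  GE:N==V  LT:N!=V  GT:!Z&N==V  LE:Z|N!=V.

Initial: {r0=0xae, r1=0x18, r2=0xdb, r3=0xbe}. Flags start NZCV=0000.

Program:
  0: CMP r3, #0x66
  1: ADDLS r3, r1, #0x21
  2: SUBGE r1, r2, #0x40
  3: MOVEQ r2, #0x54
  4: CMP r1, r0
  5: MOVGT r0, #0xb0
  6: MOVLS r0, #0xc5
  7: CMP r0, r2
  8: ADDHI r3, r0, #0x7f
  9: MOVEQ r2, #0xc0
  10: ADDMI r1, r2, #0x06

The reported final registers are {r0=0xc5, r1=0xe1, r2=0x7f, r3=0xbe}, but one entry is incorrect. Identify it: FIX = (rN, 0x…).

FIX = (r2, 0xdb)

0: ✓ CMP  NZCV=0011
1: · ADDLS
2: · SUBGE
3: · MOVEQ
4: ✓ CMP  NZCV=0000
5: ✓ MOVGT  r0←0xb0
6: ✓ MOVLS  r0←0xc5
7: ✓ CMP  NZCV=1000
8: · ADDHI
9: · MOVEQ
10: ✓ ADDMI  r1←0xe1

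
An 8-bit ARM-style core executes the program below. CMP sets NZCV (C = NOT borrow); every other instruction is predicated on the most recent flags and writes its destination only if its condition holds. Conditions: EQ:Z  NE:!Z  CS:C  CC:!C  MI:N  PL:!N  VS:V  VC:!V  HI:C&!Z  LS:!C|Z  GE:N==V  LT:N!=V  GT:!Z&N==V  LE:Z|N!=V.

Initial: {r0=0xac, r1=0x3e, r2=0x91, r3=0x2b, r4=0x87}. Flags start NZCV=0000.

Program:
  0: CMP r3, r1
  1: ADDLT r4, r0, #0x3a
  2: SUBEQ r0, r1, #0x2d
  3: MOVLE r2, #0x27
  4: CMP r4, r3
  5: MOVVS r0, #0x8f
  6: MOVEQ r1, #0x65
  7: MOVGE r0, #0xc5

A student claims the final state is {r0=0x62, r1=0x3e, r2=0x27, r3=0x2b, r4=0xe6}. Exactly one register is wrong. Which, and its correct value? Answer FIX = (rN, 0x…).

FIX = (r0, 0xac)

0: ✓ CMP  NZCV=1000
1: ✓ ADDLT  r4←0xe6
2: · SUBEQ
3: ✓ MOVLE  r2←0x27
4: ✓ CMP  NZCV=1010
5: · MOVVS
6: · MOVEQ
7: · MOVGE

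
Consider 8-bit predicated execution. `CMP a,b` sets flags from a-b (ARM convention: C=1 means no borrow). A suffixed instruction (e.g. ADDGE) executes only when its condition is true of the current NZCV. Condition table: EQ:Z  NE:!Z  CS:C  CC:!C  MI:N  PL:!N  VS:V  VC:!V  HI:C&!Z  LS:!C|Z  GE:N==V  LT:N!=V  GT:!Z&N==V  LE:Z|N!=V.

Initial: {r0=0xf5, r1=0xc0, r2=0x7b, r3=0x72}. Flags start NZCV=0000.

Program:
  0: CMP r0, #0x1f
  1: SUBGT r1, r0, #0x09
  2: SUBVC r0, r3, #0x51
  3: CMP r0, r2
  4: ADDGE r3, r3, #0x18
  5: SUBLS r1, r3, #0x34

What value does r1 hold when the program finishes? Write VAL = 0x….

VAL = 0x3e

0: ✓ CMP  NZCV=1010
1: · SUBGT
2: ✓ SUBVC  r0←0x21
3: ✓ CMP  NZCV=1000
4: · ADDGE
5: ✓ SUBLS  r1←0x3e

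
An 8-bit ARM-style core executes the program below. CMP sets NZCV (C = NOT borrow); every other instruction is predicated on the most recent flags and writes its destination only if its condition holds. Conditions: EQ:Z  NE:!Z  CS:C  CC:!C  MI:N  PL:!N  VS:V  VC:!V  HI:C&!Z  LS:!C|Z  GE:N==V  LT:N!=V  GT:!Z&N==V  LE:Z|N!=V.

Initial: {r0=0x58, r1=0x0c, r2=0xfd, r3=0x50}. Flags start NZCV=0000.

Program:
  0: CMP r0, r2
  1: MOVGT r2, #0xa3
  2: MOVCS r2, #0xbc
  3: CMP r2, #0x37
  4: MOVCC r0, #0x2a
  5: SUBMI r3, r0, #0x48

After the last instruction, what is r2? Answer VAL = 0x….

VAL = 0xa3

[0] flags=0000 → (cmp)
[1] flags=0000 GT?T → r2=0xa3
[2] flags=0000 CS?F → skip
[3] flags=0011 → (cmp)
[4] flags=0011 CC?F → skip
[5] flags=0011 MI?F → skip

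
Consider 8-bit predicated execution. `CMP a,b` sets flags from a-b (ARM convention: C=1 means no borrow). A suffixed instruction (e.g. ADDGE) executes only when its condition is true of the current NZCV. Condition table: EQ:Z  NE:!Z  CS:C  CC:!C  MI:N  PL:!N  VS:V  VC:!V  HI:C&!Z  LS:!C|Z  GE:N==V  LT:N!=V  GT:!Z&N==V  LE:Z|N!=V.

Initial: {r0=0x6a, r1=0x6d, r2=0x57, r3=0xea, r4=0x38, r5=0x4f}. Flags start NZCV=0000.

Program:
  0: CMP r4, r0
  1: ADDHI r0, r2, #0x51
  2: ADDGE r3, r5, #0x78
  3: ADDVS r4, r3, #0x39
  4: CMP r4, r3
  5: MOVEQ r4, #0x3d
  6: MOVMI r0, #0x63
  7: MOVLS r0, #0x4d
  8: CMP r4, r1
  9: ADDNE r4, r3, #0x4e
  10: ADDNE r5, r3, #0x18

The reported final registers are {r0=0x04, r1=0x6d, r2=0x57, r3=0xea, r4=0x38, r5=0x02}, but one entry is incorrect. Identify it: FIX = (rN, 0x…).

FIX = (r0, 0x4d)

[0] flags=1000 → (cmp)
[1] flags=1000 HI?F → skip
[2] flags=1000 GE?F → skip
[3] flags=1000 VS?F → skip
[4] flags=0000 → (cmp)
[5] flags=0000 EQ?F → skip
[6] flags=0000 MI?F → skip
[7] flags=0000 LS?T → r0=0x4d
[8] flags=1000 → (cmp)
[9] flags=1000 NE?T → r4=0x38
[10] flags=1000 NE?T → r5=0x02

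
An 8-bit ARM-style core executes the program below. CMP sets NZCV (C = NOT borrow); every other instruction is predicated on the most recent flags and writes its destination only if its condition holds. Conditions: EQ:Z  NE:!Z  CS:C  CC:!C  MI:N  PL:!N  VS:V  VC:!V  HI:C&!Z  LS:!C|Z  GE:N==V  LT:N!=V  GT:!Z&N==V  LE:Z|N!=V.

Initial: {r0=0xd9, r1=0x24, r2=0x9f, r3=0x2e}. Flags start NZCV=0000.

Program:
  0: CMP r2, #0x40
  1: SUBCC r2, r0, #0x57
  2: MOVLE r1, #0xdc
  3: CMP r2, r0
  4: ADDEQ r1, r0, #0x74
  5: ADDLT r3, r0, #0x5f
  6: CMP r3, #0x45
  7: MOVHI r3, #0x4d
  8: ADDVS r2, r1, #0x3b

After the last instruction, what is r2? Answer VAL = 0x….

VAL = 0x9f

[0] flags=0011 → (cmp)
[1] flags=0011 CC?F → skip
[2] flags=0011 LE?T → r1=0xdc
[3] flags=1000 → (cmp)
[4] flags=1000 EQ?F → skip
[5] flags=1000 LT?T → r3=0x38
[6] flags=1000 → (cmp)
[7] flags=1000 HI?F → skip
[8] flags=1000 VS?F → skip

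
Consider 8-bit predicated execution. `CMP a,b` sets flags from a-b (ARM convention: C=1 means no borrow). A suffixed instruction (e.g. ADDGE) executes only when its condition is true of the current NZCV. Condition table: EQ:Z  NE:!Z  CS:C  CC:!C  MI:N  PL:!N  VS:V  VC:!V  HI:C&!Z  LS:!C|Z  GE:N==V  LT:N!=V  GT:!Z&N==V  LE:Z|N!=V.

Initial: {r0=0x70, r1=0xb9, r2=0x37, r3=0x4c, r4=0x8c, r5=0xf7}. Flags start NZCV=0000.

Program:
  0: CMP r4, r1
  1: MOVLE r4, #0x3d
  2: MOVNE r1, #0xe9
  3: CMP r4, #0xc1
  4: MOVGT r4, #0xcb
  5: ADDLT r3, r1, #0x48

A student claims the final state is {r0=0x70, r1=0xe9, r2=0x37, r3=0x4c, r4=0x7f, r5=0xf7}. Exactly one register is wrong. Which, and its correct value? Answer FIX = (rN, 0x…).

[0] flags=1000 → (cmp)
[1] flags=1000 LE?T → r4=0x3d
[2] flags=1000 NE?T → r1=0xe9
[3] flags=0000 → (cmp)
[4] flags=0000 GT?T → r4=0xcb
[5] flags=0000 LT?F → skip

FIX = (r4, 0xcb)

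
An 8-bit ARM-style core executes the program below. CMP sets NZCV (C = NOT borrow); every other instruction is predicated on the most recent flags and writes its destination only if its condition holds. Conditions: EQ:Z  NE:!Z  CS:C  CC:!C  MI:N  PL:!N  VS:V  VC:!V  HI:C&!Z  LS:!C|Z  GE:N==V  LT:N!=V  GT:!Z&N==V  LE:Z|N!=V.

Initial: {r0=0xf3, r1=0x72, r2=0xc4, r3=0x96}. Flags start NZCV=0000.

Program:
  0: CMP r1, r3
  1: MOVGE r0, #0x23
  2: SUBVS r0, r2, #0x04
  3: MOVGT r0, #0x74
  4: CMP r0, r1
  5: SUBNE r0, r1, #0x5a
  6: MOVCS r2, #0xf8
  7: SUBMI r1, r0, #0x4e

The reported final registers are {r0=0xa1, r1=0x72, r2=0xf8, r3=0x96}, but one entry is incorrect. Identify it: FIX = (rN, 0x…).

FIX = (r0, 0x18)

[0] flags=1001 → (cmp)
[1] flags=1001 GE?T → r0=0x23
[2] flags=1001 VS?T → r0=0xc0
[3] flags=1001 GT?T → r0=0x74
[4] flags=0010 → (cmp)
[5] flags=0010 NE?T → r0=0x18
[6] flags=0010 CS?T → r2=0xf8
[7] flags=0010 MI?F → skip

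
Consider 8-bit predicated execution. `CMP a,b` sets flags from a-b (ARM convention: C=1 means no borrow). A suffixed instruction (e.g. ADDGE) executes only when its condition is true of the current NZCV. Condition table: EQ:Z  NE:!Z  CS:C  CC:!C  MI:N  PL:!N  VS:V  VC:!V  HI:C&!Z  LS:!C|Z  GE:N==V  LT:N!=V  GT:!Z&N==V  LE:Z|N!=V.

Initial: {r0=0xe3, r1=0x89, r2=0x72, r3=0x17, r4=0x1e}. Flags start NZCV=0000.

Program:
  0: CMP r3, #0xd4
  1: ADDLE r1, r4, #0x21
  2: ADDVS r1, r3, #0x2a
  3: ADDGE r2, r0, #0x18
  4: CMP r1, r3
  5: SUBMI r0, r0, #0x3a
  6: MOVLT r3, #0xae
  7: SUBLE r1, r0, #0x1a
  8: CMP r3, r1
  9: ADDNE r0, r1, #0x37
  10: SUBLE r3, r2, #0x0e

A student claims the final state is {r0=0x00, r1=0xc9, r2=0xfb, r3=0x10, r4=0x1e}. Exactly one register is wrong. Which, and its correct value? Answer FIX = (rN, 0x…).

FIX = (r3, 0xed)

[0] flags=0000 → (cmp)
[1] flags=0000 LE?F → skip
[2] flags=0000 VS?F → skip
[3] flags=0000 GE?T → r2=0xfb
[4] flags=0011 → (cmp)
[5] flags=0011 MI?F → skip
[6] flags=0011 LT?T → r3=0xae
[7] flags=0011 LE?T → r1=0xc9
[8] flags=1000 → (cmp)
[9] flags=1000 NE?T → r0=0x00
[10] flags=1000 LE?T → r3=0xed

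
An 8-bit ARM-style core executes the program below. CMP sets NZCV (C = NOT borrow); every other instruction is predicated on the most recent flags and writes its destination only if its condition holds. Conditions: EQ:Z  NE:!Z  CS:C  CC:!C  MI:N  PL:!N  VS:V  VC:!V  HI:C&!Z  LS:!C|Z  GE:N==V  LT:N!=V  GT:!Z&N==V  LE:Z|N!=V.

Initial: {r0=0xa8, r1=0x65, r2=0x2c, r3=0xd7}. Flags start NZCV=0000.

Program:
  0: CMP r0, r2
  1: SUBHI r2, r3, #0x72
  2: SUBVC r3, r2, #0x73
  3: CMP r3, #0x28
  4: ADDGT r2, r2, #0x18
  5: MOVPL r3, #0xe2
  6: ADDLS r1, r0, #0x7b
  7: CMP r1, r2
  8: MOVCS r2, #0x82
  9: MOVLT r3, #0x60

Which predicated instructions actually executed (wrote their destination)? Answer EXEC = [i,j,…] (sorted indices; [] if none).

EXEC = [1,8]

[0] flags=0011 → (cmp)
[1] flags=0011 HI?T → r2=0x65
[2] flags=0011 VC?F → skip
[3] flags=1010 → (cmp)
[4] flags=1010 GT?F → skip
[5] flags=1010 PL?F → skip
[6] flags=1010 LS?F → skip
[7] flags=0110 → (cmp)
[8] flags=0110 CS?T → r2=0x82
[9] flags=0110 LT?F → skip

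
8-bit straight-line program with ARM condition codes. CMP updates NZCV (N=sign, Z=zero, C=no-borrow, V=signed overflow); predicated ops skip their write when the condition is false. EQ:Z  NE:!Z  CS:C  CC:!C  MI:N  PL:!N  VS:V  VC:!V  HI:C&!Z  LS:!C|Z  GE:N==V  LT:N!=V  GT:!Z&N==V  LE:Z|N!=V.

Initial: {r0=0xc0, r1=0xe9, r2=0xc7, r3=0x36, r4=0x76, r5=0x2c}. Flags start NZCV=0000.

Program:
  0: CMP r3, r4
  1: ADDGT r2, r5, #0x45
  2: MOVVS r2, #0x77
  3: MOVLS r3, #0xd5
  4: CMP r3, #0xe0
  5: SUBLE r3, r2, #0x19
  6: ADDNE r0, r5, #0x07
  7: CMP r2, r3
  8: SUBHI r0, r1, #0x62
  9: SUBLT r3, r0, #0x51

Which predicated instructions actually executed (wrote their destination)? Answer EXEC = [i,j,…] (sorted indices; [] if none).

EXEC = [3,5,6,8]

0: ✓ CMP  NZCV=1000
1: · ADDGT
2: · MOVVS
3: ✓ MOVLS  r3←0xd5
4: ✓ CMP  NZCV=1000
5: ✓ SUBLE  r3←0xae
6: ✓ ADDNE  r0←0x33
7: ✓ CMP  NZCV=0010
8: ✓ SUBHI  r0←0x87
9: · SUBLT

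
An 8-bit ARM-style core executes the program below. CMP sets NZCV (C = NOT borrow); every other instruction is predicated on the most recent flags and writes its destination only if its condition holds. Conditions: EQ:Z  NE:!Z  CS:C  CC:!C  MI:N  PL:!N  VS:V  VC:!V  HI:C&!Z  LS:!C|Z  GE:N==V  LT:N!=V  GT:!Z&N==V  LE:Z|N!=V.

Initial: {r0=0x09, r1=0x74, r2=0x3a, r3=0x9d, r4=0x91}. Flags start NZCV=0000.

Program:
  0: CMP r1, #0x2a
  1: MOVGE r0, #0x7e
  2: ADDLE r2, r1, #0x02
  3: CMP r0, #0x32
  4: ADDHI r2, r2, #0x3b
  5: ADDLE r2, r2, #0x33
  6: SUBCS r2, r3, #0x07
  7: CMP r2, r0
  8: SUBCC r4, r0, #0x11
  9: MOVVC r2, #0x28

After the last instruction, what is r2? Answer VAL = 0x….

[0] flags=0010 → (cmp)
[1] flags=0010 GE?T → r0=0x7e
[2] flags=0010 LE?F → skip
[3] flags=0010 → (cmp)
[4] flags=0010 HI?T → r2=0x75
[5] flags=0010 LE?F → skip
[6] flags=0010 CS?T → r2=0x96
[7] flags=0011 → (cmp)
[8] flags=0011 CC?F → skip
[9] flags=0011 VC?F → skip

VAL = 0x96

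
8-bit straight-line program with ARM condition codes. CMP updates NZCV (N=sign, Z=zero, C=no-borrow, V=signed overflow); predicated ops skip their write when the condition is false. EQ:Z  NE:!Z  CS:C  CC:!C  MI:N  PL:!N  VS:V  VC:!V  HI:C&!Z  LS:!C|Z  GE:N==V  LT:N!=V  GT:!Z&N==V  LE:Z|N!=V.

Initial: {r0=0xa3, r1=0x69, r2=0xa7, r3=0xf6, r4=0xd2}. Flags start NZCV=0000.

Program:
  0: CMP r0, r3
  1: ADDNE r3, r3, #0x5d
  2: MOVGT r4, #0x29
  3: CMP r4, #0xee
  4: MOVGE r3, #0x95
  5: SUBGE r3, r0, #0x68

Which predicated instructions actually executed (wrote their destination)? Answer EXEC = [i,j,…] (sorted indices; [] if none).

[0] flags=1000 → (cmp)
[1] flags=1000 NE?T → r3=0x53
[2] flags=1000 GT?F → skip
[3] flags=1000 → (cmp)
[4] flags=1000 GE?F → skip
[5] flags=1000 GE?F → skip

EXEC = [1]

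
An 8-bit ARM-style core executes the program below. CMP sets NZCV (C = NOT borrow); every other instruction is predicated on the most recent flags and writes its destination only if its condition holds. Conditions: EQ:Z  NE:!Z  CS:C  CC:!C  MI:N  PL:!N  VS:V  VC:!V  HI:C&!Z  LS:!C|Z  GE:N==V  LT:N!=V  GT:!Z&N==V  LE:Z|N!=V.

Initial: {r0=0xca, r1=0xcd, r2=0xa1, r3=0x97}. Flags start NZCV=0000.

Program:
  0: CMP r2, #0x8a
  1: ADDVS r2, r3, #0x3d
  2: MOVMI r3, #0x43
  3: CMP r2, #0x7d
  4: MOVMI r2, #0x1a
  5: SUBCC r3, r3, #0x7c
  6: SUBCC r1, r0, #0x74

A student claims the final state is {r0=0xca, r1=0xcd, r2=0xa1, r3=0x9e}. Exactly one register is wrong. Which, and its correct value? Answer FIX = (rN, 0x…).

FIX = (r3, 0x97)

[0] flags=0010 → (cmp)
[1] flags=0010 VS?F → skip
[2] flags=0010 MI?F → skip
[3] flags=0011 → (cmp)
[4] flags=0011 MI?F → skip
[5] flags=0011 CC?F → skip
[6] flags=0011 CC?F → skip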